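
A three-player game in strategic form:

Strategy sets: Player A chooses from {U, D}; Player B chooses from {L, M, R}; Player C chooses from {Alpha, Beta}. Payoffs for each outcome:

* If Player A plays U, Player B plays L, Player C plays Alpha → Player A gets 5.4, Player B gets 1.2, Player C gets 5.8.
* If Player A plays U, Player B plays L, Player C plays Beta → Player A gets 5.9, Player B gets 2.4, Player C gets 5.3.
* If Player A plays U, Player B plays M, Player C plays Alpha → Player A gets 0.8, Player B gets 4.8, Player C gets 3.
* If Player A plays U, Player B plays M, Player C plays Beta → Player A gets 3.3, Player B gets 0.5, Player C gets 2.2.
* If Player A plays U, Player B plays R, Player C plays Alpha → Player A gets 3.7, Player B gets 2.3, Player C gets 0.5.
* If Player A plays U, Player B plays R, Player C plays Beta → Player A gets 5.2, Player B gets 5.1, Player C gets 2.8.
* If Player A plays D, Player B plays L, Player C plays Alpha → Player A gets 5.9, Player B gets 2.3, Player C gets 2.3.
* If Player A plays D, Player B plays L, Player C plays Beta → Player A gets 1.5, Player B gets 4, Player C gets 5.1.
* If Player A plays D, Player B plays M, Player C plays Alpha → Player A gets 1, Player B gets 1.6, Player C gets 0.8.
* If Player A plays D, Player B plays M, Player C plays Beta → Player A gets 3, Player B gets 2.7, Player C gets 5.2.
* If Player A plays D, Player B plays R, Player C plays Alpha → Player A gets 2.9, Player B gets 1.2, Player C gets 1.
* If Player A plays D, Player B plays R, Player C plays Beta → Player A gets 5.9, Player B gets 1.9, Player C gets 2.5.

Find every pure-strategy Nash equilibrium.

Mark each player's best response to every combination of opponents' strategies; a profile where every player is best-responding is a pure Nash equilibrium.
Player A against (L, Alpha): payoffs 5.4, 5.9 → best response D.
Player A against (L, Beta): payoffs 5.9, 1.5 → best response U.
Player A against (M, Alpha): payoffs 0.8, 1 → best response D.
Player A against (M, Beta): payoffs 3.3, 3 → best response U.
Player A against (R, Alpha): payoffs 3.7, 2.9 → best response U.
Player A against (R, Beta): payoffs 5.2, 5.9 → best response D.
Player B against (U, Alpha): payoffs 1.2, 4.8, 2.3 → best response M.
Player B against (U, Beta): payoffs 2.4, 0.5, 5.1 → best response R.
Player B against (D, Alpha): payoffs 2.3, 1.6, 1.2 → best response L.
Player B against (D, Beta): payoffs 4, 2.7, 1.9 → best response L.
Player C against (U, L): payoffs 5.8, 5.3 → best response Alpha.
Player C against (U, M): payoffs 3, 2.2 → best response Alpha.
Player C against (U, R): payoffs 0.5, 2.8 → best response Beta.
Player C against (D, L): payoffs 2.3, 5.1 → best response Beta.
Player C against (D, M): payoffs 0.8, 5.2 → best response Beta.
Player C against (D, R): payoffs 1, 2.5 → best response Beta.
No profile is a mutual best response for all players.

none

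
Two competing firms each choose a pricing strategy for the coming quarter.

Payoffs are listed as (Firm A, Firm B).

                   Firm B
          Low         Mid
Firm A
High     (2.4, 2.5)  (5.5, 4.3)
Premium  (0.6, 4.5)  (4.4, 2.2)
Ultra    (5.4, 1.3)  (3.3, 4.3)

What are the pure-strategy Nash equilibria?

(High, Mid)

(High, Low): Firm A can switch to Ultra (2.4 → 5.4). Not NE.
(High, Mid): Firm A gets 5.5, best alternative 4.4; Firm B gets 4.3, best alternative 2.5. No profitable deviation — NE.
(Premium, Low): Firm A can switch to High (0.6 → 2.4). Not NE.
(Premium, Mid): Firm A can switch to High (4.4 → 5.5). Not NE.
(Ultra, Low): Firm B can switch to Mid (1.3 → 4.3). Not NE.
(Ultra, Mid): Firm A can switch to High (3.3 → 5.5). Not NE.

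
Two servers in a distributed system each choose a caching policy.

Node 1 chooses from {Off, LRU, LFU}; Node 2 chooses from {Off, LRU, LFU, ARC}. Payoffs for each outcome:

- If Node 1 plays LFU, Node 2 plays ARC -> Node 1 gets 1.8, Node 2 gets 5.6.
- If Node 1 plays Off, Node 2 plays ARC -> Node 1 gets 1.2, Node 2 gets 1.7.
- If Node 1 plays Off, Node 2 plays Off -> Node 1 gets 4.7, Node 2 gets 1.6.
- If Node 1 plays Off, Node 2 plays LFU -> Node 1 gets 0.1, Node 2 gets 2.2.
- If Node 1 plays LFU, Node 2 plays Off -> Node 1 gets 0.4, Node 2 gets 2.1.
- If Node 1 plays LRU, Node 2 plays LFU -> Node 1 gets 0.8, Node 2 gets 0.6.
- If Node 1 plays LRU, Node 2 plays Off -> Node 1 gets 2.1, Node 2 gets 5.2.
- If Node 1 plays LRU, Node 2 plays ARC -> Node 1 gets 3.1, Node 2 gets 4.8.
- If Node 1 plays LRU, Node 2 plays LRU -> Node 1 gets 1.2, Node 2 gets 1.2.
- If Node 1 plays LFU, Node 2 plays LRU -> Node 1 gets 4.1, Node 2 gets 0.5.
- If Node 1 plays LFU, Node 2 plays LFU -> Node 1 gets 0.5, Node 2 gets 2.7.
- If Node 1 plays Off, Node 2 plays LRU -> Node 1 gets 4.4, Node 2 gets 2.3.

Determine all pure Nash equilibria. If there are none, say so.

(Off, Off): Node 2 can switch to LRU (1.6 → 2.3). Not NE.
(Off, LRU): Node 1 gets 4.4, best alternative 4.1; Node 2 gets 2.3, best alternative 2.2. No profitable deviation — NE.
(Off, LFU): Node 1 can switch to LRU (0.1 → 0.8). Not NE.
(Off, ARC): Node 1 can switch to LRU (1.2 → 3.1). Not NE.
(LRU, Off): Node 1 can switch to Off (2.1 → 4.7). Not NE.
(LRU, LRU): Node 1 can switch to Off (1.2 → 4.4). Not NE.
(LRU, LFU): Node 2 can switch to Off (0.6 → 5.2). Not NE.
(LRU, ARC): Node 2 can switch to Off (4.8 → 5.2). Not NE.
(LFU, Off): Node 1 can switch to Off (0.4 → 4.7). Not NE.
(LFU, LRU): Node 1 can switch to Off (4.1 → 4.4). Not NE.
(LFU, LFU): Node 1 can switch to LRU (0.5 → 0.8). Not NE.
(The remaining 1 profile has a profitable deviation by the same check.)

(Off, LRU)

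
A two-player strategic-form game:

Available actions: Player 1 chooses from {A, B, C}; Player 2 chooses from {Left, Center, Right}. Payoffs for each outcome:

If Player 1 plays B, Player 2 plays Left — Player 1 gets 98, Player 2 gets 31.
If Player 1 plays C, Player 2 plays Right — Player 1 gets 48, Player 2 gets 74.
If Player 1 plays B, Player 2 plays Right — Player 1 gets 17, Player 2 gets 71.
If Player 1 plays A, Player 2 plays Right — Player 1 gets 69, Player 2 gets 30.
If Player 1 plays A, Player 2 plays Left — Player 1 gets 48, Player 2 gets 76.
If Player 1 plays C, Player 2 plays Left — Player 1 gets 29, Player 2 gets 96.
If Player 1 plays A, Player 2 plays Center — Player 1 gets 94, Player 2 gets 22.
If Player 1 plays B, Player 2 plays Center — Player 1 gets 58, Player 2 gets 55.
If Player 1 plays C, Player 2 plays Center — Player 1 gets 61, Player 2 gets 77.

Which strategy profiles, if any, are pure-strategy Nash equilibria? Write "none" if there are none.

none

(A, Left): Player 1 can switch to B (48 → 98). Not NE.
(A, Center): Player 2 can switch to Left (22 → 76). Not NE.
(A, Right): Player 2 can switch to Left (30 → 76). Not NE.
(B, Left): Player 2 can switch to Center (31 → 55). Not NE.
(B, Center): Player 1 can switch to A (58 → 94). Not NE.
(B, Right): Player 1 can switch to A (17 → 69). Not NE.
(C, Left): Player 1 can switch to A (29 → 48). Not NE.
(C, Center): Player 1 can switch to A (61 → 94). Not NE.
(C, Right): Player 1 can switch to A (48 → 69). Not NE.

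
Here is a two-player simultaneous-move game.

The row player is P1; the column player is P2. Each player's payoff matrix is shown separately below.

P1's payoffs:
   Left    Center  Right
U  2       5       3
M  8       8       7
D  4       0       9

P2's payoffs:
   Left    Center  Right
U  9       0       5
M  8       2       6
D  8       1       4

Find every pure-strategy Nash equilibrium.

P1 against Left: payoffs 2, 8, 4 → best response M.
P1 against Center: payoffs 5, 8, 0 → best response M.
P1 against Right: payoffs 3, 7, 9 → best response D.
P2 against U: payoffs 9, 0, 5 → best response Left.
P2 against M: payoffs 8, 2, 6 → best response Left.
P2 against D: payoffs 8, 1, 4 → best response Left.
Mutual best responses: (M, Left).

The unique pure-strategy Nash equilibrium is (M, Left).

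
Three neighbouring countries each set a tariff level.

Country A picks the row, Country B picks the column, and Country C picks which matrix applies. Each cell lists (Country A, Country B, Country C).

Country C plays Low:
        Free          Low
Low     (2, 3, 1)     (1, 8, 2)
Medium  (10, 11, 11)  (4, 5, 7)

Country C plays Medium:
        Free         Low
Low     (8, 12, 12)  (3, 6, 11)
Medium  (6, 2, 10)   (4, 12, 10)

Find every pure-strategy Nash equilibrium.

Check each profile: it is a Nash equilibrium iff no player can strictly gain by switching unilaterally.
(Low, Free, Low): Country A can switch to Medium (2 → 10). Not NE.
(Low, Free, Medium): Country A gets 8, best alternative 6; Country B gets 12, best alternative 6; Country C gets 12, best alternative 1. No profitable deviation — NE.
(Low, Low, Low): Country A can switch to Medium (1 → 4). Not NE.
(Low, Low, Medium): Country A can switch to Medium (3 → 4). Not NE.
(Medium, Free, Low): Country A gets 10, best alternative 2; Country B gets 11, best alternative 5; Country C gets 11, best alternative 10. No profitable deviation — NE.
(Medium, Free, Medium): Country A can switch to Low (6 → 8). Not NE.
(Medium, Low, Low): Country B can switch to Free (5 → 11). Not NE.
(Medium, Low, Medium): Country A gets 4, best alternative 3; Country B gets 12, best alternative 2; Country C gets 10, best alternative 7. No profitable deviation — NE.

The pure Nash equilibria are (Low, Free, Medium); (Medium, Free, Low); (Medium, Low, Medium).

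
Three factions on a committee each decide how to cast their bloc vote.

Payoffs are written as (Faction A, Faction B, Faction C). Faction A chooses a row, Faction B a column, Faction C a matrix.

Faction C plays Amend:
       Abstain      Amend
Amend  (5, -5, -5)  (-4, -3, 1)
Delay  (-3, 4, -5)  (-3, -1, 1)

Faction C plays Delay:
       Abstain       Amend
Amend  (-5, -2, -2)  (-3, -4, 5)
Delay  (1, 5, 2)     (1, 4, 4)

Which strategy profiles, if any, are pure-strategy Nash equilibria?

Pure NE: (Delay, Abstain, Delay)

For each strategy profile, look for a profitable unilateral deviation.
(Amend, Abstain, Amend): Faction B can switch to Amend (-5 → -3). Not NE.
(Amend, Abstain, Delay): Faction A can switch to Delay (-5 → 1). Not NE.
(Amend, Amend, Amend): Faction A can switch to Delay (-4 → -3). Not NE.
(Amend, Amend, Delay): Faction A can switch to Delay (-3 → 1). Not NE.
(Delay, Abstain, Amend): Faction A can switch to Amend (-3 → 5). Not NE.
(Delay, Abstain, Delay): Faction A gets 1, best alternative -5; Faction B gets 5, best alternative 4; Faction C gets 2, best alternative -5. No profitable deviation — NE.
(Delay, Amend, Amend): Faction B can switch to Abstain (-1 → 4). Not NE.
(Delay, Amend, Delay): Faction B can switch to Abstain (4 → 5). Not NE.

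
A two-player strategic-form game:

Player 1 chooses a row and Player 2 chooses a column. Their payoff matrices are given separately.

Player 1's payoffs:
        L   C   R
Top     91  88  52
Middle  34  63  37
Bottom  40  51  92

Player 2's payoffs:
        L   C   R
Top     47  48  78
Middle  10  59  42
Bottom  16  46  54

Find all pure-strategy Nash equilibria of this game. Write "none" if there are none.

Player 1 against L: payoffs 91, 34, 40 → best response Top.
Player 1 against C: payoffs 88, 63, 51 → best response Top.
Player 1 against R: payoffs 52, 37, 92 → best response Bottom.
Player 2 against Top: payoffs 47, 48, 78 → best response R.
Player 2 against Middle: payoffs 10, 59, 42 → best response C.
Player 2 against Bottom: payoffs 16, 46, 54 → best response R.
Mutual best responses: (Bottom, R).

Pure NE: (Bottom, R)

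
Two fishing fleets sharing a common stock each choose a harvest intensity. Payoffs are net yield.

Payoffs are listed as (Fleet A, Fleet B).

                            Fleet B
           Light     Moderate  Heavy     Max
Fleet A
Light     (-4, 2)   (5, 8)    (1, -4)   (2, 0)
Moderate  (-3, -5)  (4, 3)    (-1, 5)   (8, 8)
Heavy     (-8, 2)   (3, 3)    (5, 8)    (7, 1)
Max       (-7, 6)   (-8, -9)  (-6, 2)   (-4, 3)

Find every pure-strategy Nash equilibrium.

(Light, Moderate); (Moderate, Max); (Heavy, Heavy)

Check each profile: it is a Nash equilibrium iff no player can strictly gain by switching unilaterally.
(Light, Light): Fleet A can switch to Moderate (-4 → -3). Not NE.
(Light, Moderate): Fleet A gets 5, best alternative 4; Fleet B gets 8, best alternative 2. No profitable deviation — NE.
(Light, Heavy): Fleet A can switch to Heavy (1 → 5). Not NE.
(Light, Max): Fleet A can switch to Moderate (2 → 8). Not NE.
(Moderate, Light): Fleet B can switch to Moderate (-5 → 3). Not NE.
(Moderate, Moderate): Fleet A can switch to Light (4 → 5). Not NE.
(Moderate, Heavy): Fleet A can switch to Light (-1 → 1). Not NE.
(Moderate, Max): Fleet A gets 8, best alternative 7; Fleet B gets 8, best alternative 5. No profitable deviation — NE.
(Heavy, Heavy): Fleet A gets 5, best alternative 1; Fleet B gets 8, best alternative 3. No profitable deviation — NE.
(The remaining 7 profiles each have a profitable deviation by the same check.)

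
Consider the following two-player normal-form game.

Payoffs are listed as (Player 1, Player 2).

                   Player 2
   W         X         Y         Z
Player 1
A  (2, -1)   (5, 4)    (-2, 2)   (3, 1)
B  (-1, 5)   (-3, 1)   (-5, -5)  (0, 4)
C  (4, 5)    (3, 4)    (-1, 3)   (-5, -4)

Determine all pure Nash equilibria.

(A, W): Player 1 can switch to C (2 → 4). Not NE.
(A, X): Player 1 gets 5, best alternative 3; Player 2 gets 4, best alternative 2. No profitable deviation — NE.
(A, Y): Player 1 can switch to C (-2 → -1). Not NE.
(A, Z): Player 2 can switch to X (1 → 4). Not NE.
(B, W): Player 1 can switch to A (-1 → 2). Not NE.
(B, X): Player 1 can switch to A (-3 → 5). Not NE.
(B, Y): Player 1 can switch to A (-5 → -2). Not NE.
(B, Z): Player 1 can switch to A (0 → 3). Not NE.
(C, W): Player 1 gets 4, best alternative 2; Player 2 gets 5, best alternative 4. No profitable deviation — NE.
(C, X): Player 1 can switch to A (3 → 5). Not NE.
(C, Y): Player 2 can switch to W (3 → 5). Not NE.
(C, Z): Player 1 can switch to A (-5 → 3). Not NE.

The pure Nash equilibria are (A, X), (C, W).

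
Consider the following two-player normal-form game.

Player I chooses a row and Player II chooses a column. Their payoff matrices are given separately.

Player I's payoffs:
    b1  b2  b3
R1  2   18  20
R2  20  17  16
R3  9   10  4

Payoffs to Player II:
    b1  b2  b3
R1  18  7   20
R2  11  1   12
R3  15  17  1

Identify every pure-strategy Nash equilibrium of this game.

The unique pure-strategy Nash equilibrium is (R1, b3).

(R1, b1): Player I can switch to R2 (2 → 20). Not NE.
(R1, b2): Player II can switch to b1 (7 → 18). Not NE.
(R1, b3): Player I gets 20, best alternative 16; Player II gets 20, best alternative 18. No profitable deviation — NE.
(R2, b1): Player II can switch to b3 (11 → 12). Not NE.
(R2, b2): Player I can switch to R1 (17 → 18). Not NE.
(R2, b3): Player I can switch to R1 (16 → 20). Not NE.
(R3, b1): Player I can switch to R2 (9 → 20). Not NE.
(R3, b2): Player I can switch to R1 (10 → 18). Not NE.
(R3, b3): Player I can switch to R1 (4 → 20). Not NE.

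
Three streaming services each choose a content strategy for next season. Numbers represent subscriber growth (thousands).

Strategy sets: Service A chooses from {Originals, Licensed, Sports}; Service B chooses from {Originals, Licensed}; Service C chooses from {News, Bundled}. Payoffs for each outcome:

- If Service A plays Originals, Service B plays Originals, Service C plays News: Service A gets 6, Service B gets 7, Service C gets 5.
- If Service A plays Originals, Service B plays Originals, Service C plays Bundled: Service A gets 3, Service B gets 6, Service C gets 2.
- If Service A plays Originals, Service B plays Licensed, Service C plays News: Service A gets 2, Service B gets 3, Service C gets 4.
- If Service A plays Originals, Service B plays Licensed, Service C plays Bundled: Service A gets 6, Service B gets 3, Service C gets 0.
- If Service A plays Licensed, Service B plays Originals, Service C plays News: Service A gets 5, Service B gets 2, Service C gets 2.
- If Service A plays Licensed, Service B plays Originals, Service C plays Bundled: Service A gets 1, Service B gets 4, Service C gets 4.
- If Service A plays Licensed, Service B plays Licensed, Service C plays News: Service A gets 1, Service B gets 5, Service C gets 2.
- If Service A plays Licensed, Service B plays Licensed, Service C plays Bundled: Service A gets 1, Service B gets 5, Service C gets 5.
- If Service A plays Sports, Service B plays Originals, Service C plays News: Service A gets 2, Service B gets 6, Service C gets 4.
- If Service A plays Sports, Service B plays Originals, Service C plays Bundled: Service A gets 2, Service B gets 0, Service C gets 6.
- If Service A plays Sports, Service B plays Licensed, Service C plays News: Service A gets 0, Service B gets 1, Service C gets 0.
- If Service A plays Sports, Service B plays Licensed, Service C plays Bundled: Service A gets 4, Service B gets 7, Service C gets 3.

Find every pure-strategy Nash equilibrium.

(Originals, Originals, News)

(Originals, Originals, News): Service A gets 6, best alternative 5; Service B gets 7, best alternative 3; Service C gets 5, best alternative 2. No profitable deviation — NE.
(Originals, Originals, Bundled): Service C can switch to News (2 → 5). Not NE.
(Originals, Licensed, News): Service B can switch to Originals (3 → 7). Not NE.
(Originals, Licensed, Bundled): Service B can switch to Originals (3 → 6). Not NE.
(Licensed, Originals, News): Service A can switch to Originals (5 → 6). Not NE.
(Licensed, Originals, Bundled): Service A can switch to Originals (1 → 3). Not NE.
(Licensed, Licensed, News): Service A can switch to Originals (1 → 2). Not NE.
(Licensed, Licensed, Bundled): Service A can switch to Originals (1 → 6). Not NE.
(Sports, Originals, News): Service A can switch to Originals (2 → 6). Not NE.
(The remaining 3 profiles each have a profitable deviation by the same check.)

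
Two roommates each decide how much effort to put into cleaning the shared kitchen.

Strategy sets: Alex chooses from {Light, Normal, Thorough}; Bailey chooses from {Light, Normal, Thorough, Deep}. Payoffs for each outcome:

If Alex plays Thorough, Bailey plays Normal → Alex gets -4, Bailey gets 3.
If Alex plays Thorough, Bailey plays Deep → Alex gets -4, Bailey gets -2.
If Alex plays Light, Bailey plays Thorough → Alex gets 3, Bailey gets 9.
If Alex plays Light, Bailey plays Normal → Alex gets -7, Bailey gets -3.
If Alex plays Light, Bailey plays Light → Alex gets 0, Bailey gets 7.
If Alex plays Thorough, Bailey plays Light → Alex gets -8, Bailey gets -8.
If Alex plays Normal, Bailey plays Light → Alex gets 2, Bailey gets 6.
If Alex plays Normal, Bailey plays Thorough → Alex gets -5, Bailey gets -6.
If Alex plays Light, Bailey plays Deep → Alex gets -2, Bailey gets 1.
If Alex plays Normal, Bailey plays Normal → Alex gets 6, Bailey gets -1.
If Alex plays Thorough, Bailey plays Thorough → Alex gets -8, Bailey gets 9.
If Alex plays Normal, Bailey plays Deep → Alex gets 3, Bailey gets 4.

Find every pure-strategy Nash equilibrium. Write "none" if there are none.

(Light, Light): Alex can switch to Normal (0 → 2). Not NE.
(Light, Normal): Alex can switch to Normal (-7 → 6). Not NE.
(Light, Thorough): Alex gets 3, best alternative -5; Bailey gets 9, best alternative 7. No profitable deviation — NE.
(Light, Deep): Alex can switch to Normal (-2 → 3). Not NE.
(Normal, Light): Alex gets 2, best alternative 0; Bailey gets 6, best alternative 4. No profitable deviation — NE.
(Normal, Normal): Bailey can switch to Light (-1 → 6). Not NE.
(Normal, Thorough): Alex can switch to Light (-5 → 3). Not NE.
(Normal, Deep): Bailey can switch to Light (4 → 6). Not NE.
(Thorough, Light): Alex can switch to Light (-8 → 0). Not NE.
(Thorough, Normal): Alex can switch to Normal (-4 → 6). Not NE.
(Thorough, Thorough): Alex can switch to Light (-8 → 3). Not NE.
(Thorough, Deep): Alex can switch to Light (-4 → -2). Not NE.

The pure Nash equilibria are (Light, Thorough) and (Normal, Light).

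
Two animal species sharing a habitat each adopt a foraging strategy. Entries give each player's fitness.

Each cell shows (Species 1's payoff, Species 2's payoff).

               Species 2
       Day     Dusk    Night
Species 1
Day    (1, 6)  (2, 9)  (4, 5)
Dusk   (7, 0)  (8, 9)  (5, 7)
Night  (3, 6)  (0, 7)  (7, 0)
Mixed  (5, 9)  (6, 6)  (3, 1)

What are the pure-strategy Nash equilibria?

Pure NE: (Dusk, Dusk)

(Day, Day): Species 1 can switch to Dusk (1 → 7). Not NE.
(Day, Dusk): Species 1 can switch to Dusk (2 → 8). Not NE.
(Day, Night): Species 1 can switch to Dusk (4 → 5). Not NE.
(Dusk, Day): Species 2 can switch to Dusk (0 → 9). Not NE.
(Dusk, Dusk): Species 1 gets 8, best alternative 6; Species 2 gets 9, best alternative 7. No profitable deviation — NE.
(Dusk, Night): Species 1 can switch to Night (5 → 7). Not NE.
(Night, Day): Species 1 can switch to Dusk (3 → 7). Not NE.
(Night, Dusk): Species 1 can switch to Day (0 → 2). Not NE.
(Night, Night): Species 2 can switch to Day (0 → 6). Not NE.
(Mixed, Day): Species 1 can switch to Dusk (5 → 7). Not NE.
(Mixed, Dusk): Species 1 can switch to Dusk (6 → 8). Not NE.
(The remaining 1 profile has a profitable deviation by the same check.)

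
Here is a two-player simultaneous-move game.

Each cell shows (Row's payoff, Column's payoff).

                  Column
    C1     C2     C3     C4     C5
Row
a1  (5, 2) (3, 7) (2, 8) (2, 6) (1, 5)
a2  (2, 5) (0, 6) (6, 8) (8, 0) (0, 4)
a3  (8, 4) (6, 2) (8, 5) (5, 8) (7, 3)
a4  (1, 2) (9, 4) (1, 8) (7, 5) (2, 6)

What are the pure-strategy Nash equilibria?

No pure-strategy Nash equilibrium.

(a1, C1): Row can switch to a3 (5 → 8). Not NE.
(a1, C2): Row can switch to a3 (3 → 6). Not NE.
(a1, C3): Row can switch to a2 (2 → 6). Not NE.
(a1, C4): Row can switch to a2 (2 → 8). Not NE.
(a1, C5): Row can switch to a3 (1 → 7). Not NE.
(a2, C1): Row can switch to a1 (2 → 5). Not NE.
(a2, C2): Row can switch to a1 (0 → 3). Not NE.
(a2, C3): Row can switch to a3 (6 → 8). Not NE.
(a2, C4): Column can switch to C1 (0 → 5). Not NE.
(a2, C5): Row can switch to a1 (0 → 1). Not NE.
(a3, C1): Column can switch to C3 (4 → 5). Not NE.
(a3, C2): Row can switch to a4 (6 → 9). Not NE.
(The remaining 8 profiles each have a profitable deviation by the same check.)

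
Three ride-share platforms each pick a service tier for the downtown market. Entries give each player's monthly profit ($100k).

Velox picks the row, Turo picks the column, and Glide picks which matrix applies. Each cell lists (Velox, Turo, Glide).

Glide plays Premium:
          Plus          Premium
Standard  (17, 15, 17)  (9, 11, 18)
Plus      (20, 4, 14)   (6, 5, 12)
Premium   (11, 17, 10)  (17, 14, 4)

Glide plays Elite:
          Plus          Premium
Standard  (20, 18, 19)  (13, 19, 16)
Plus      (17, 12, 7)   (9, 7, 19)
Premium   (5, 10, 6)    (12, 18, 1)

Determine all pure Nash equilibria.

No pure-strategy Nash equilibrium.

Velox against (Plus, Premium): payoffs 17, 20, 11 → best response Plus.
Velox against (Plus, Elite): payoffs 20, 17, 5 → best response Standard.
Velox against (Premium, Premium): payoffs 9, 6, 17 → best response Premium.
Velox against (Premium, Elite): payoffs 13, 9, 12 → best response Standard.
Turo against (Standard, Premium): payoffs 15, 11 → best response Plus.
Turo against (Standard, Elite): payoffs 18, 19 → best response Premium.
Turo against (Plus, Premium): payoffs 4, 5 → best response Premium.
Turo against (Plus, Elite): payoffs 12, 7 → best response Plus.
Turo against (Premium, Premium): payoffs 17, 14 → best response Plus.
Turo against (Premium, Elite): payoffs 10, 18 → best response Premium.
Glide against (Standard, Plus): payoffs 17, 19 → best response Elite.
Glide against (Standard, Premium): payoffs 18, 16 → best response Premium.
Glide against (Plus, Plus): payoffs 14, 7 → best response Premium.
Glide against (Plus, Premium): payoffs 12, 19 → best response Elite.
Glide against (Premium, Plus): payoffs 10, 6 → best response Premium.
Glide against (Premium, Premium): payoffs 4, 1 → best response Premium.
No profile is a mutual best response for all players.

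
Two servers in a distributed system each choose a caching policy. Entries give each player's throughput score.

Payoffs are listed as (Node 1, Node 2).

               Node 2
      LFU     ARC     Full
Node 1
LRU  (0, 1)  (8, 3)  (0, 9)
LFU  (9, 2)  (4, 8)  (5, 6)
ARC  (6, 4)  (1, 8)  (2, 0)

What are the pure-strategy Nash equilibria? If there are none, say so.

none

Node 1 against LFU: payoffs 0, 9, 6 → best response LFU.
Node 1 against ARC: payoffs 8, 4, 1 → best response LRU.
Node 1 against Full: payoffs 0, 5, 2 → best response LFU.
Node 2 against LRU: payoffs 1, 3, 9 → best response Full.
Node 2 against LFU: payoffs 2, 8, 6 → best response ARC.
Node 2 against ARC: payoffs 4, 8, 0 → best response ARC.
No profile is a mutual best response for all players.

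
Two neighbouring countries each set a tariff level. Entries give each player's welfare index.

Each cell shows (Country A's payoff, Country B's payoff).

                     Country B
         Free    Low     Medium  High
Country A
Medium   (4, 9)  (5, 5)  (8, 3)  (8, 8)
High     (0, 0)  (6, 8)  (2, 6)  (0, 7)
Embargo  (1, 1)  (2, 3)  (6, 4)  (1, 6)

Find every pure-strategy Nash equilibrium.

(Medium, Free), (High, Low)

For each player, find the best response to each opponent profile; mutual best responses are the pure NE.
Country A against Free: payoffs 4, 0, 1 → best response Medium.
Country A against Low: payoffs 5, 6, 2 → best response High.
Country A against Medium: payoffs 8, 2, 6 → best response Medium.
Country A against High: payoffs 8, 0, 1 → best response Medium.
Country B against Medium: payoffs 9, 5, 3, 8 → best response Free.
Country B against High: payoffs 0, 8, 6, 7 → best response Low.
Country B against Embargo: payoffs 1, 3, 4, 6 → best response High.
Mutual best responses: (Medium, Free); (High, Low).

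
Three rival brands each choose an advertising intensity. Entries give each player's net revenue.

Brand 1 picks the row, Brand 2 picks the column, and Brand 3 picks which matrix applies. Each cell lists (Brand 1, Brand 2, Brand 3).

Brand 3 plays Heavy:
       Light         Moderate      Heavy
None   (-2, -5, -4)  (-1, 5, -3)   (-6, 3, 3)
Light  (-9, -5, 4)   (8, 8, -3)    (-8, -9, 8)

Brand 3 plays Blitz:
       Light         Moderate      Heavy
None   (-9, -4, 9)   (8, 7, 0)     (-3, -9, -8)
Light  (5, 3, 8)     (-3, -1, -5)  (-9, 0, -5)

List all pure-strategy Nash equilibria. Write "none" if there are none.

Check each profile: it is a Nash equilibrium iff no player can strictly gain by switching unilaterally.
(None, Light, Heavy): Brand 2 can switch to Moderate (-5 → 5). Not NE.
(None, Light, Blitz): Brand 1 can switch to Light (-9 → 5). Not NE.
(None, Moderate, Heavy): Brand 1 can switch to Light (-1 → 8). Not NE.
(None, Moderate, Blitz): Brand 1 gets 8, best alternative -3; Brand 2 gets 7, best alternative -4; Brand 3 gets 0, best alternative -3. No profitable deviation — NE.
(None, Heavy, Heavy): Brand 2 can switch to Moderate (3 → 5). Not NE.
(None, Heavy, Blitz): Brand 2 can switch to Light (-9 → -4). Not NE.
(Light, Light, Heavy): Brand 1 can switch to None (-9 → -2). Not NE.
(Light, Light, Blitz): Brand 1 gets 5, best alternative -9; Brand 2 gets 3, best alternative 0; Brand 3 gets 8, best alternative 4. No profitable deviation — NE.
(Light, Moderate, Heavy): Brand 1 gets 8, best alternative -1; Brand 2 gets 8, best alternative -5; Brand 3 gets -3, best alternative -5. No profitable deviation — NE.
(Light, Moderate, Blitz): Brand 1 can switch to None (-3 → 8). Not NE.
(Light, Heavy, Heavy): Brand 1 can switch to None (-8 → -6). Not NE.
(Light, Heavy, Blitz): Brand 1 can switch to None (-9 → -3). Not NE.

The pure Nash equilibria are (None, Moderate, Blitz) and (Light, Light, Blitz) and (Light, Moderate, Heavy).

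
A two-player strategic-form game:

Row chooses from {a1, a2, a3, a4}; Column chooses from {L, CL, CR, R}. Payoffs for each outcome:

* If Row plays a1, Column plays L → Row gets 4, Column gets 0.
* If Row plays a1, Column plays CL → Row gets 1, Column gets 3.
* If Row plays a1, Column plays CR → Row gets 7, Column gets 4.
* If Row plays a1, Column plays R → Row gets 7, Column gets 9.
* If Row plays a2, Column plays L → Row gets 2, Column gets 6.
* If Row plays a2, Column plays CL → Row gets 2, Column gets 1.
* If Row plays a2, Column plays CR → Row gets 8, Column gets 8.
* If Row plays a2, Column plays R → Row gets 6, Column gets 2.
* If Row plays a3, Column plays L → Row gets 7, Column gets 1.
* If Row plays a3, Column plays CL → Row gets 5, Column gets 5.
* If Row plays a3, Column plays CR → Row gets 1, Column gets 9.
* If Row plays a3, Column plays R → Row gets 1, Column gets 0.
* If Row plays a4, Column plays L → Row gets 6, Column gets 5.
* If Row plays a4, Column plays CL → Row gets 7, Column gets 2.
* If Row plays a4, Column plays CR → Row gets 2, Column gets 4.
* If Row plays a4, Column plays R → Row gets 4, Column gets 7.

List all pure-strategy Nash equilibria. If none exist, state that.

(a1, R); (a2, CR)

Row against L: payoffs 4, 2, 7, 6 → best response a3.
Row against CL: payoffs 1, 2, 5, 7 → best response a4.
Row against CR: payoffs 7, 8, 1, 2 → best response a2.
Row against R: payoffs 7, 6, 1, 4 → best response a1.
Column against a1: payoffs 0, 3, 4, 9 → best response R.
Column against a2: payoffs 6, 1, 8, 2 → best response CR.
Column against a3: payoffs 1, 5, 9, 0 → best response CR.
Column against a4: payoffs 5, 2, 4, 7 → best response R.
Mutual best responses: (a1, R); (a2, CR).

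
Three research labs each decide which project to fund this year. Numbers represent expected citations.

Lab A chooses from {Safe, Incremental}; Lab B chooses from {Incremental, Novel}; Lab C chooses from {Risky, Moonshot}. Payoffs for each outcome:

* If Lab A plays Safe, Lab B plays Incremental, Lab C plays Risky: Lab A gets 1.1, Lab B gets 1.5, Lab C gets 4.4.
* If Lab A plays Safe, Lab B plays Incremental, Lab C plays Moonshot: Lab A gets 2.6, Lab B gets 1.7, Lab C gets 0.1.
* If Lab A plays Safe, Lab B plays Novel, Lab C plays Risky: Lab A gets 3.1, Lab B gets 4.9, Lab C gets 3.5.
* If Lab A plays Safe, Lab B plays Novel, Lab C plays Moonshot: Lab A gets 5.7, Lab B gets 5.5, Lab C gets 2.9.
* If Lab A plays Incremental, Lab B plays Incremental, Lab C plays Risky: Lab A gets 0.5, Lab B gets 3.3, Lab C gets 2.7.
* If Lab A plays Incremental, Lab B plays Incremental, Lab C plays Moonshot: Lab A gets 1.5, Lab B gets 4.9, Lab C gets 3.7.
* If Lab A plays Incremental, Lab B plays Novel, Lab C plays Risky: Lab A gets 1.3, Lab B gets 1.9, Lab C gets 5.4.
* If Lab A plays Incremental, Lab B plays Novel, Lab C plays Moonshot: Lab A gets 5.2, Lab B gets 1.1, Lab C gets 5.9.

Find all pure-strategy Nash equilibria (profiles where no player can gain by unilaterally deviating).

The unique pure-strategy Nash equilibrium is (Safe, Novel, Risky).

For each player, find the best response to each opponent profile; mutual best responses are the pure NE.
Lab A against (Incremental, Risky): payoffs 1.1, 0.5 → best response Safe.
Lab A against (Incremental, Moonshot): payoffs 2.6, 1.5 → best response Safe.
Lab A against (Novel, Risky): payoffs 3.1, 1.3 → best response Safe.
Lab A against (Novel, Moonshot): payoffs 5.7, 5.2 → best response Safe.
Lab B against (Safe, Risky): payoffs 1.5, 4.9 → best response Novel.
Lab B against (Safe, Moonshot): payoffs 1.7, 5.5 → best response Novel.
Lab B against (Incremental, Risky): payoffs 3.3, 1.9 → best response Incremental.
Lab B against (Incremental, Moonshot): payoffs 4.9, 1.1 → best response Incremental.
Lab C against (Safe, Incremental): payoffs 4.4, 0.1 → best response Risky.
Lab C against (Safe, Novel): payoffs 3.5, 2.9 → best response Risky.
Lab C against (Incremental, Incremental): payoffs 2.7, 3.7 → best response Moonshot.
Lab C against (Incremental, Novel): payoffs 5.4, 5.9 → best response Moonshot.
Mutual best responses: (Safe, Novel, Risky).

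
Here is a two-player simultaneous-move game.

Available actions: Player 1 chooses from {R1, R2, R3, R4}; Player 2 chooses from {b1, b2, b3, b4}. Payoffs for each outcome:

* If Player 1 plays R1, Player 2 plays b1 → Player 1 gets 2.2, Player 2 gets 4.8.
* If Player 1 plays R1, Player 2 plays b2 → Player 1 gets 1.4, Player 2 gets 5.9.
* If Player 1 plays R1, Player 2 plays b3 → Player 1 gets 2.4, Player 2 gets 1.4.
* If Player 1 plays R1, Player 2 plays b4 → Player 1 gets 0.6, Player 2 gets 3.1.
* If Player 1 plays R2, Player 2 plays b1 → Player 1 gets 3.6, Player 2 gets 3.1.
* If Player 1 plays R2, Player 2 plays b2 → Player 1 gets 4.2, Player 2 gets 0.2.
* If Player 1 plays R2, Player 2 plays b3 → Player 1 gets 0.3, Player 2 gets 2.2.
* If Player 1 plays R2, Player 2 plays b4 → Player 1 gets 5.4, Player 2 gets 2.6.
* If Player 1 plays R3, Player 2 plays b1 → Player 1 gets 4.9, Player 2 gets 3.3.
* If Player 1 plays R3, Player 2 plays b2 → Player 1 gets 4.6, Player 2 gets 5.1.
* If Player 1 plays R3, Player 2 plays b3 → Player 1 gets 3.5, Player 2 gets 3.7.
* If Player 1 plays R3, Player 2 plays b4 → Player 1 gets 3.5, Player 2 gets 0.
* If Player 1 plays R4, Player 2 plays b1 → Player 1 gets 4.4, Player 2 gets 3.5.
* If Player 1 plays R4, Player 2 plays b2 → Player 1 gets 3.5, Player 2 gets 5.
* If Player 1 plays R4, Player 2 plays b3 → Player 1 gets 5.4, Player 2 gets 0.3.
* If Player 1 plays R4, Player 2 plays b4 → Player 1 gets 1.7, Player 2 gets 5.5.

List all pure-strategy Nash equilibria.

Player 1 against b1: payoffs 2.2, 3.6, 4.9, 4.4 → best response R3.
Player 1 against b2: payoffs 1.4, 4.2, 4.6, 3.5 → best response R3.
Player 1 against b3: payoffs 2.4, 0.3, 3.5, 5.4 → best response R4.
Player 1 against b4: payoffs 0.6, 5.4, 3.5, 1.7 → best response R2.
Player 2 against R1: payoffs 4.8, 5.9, 1.4, 3.1 → best response b2.
Player 2 against R2: payoffs 3.1, 0.2, 2.2, 2.6 → best response b1.
Player 2 against R3: payoffs 3.3, 5.1, 3.7, 0 → best response b2.
Player 2 against R4: payoffs 3.5, 5, 0.3, 5.5 → best response b4.
Mutual best responses: (R3, b2).

Pure NE: (R3, b2)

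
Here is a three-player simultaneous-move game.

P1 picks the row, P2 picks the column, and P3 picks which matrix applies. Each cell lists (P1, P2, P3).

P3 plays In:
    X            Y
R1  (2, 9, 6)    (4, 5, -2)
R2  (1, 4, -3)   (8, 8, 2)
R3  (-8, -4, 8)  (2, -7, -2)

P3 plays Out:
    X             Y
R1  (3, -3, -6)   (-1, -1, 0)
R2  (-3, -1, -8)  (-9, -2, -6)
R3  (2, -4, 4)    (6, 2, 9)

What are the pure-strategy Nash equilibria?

(R1, X, In): P1 gets 2, best alternative 1; P2 gets 9, best alternative 5; P3 gets 6, best alternative -6. No profitable deviation — NE.
(R1, X, Out): P2 can switch to Y (-3 → -1). Not NE.
(R1, Y, In): P1 can switch to R2 (4 → 8). Not NE.
(R1, Y, Out): P1 can switch to R3 (-1 → 6). Not NE.
(R2, X, In): P1 can switch to R1 (1 → 2). Not NE.
(R2, X, Out): P1 can switch to R1 (-3 → 3). Not NE.
(R2, Y, In): P1 gets 8, best alternative 4; P2 gets 8, best alternative 4; P3 gets 2, best alternative -6. No profitable deviation — NE.
(R2, Y, Out): P1 can switch to R1 (-9 → -1). Not NE.
(R3, X, In): P1 can switch to R1 (-8 → 2). Not NE.
(R3, X, Out): P1 can switch to R1 (2 → 3). Not NE.
(R3, Y, Out): P1 gets 6, best alternative -1; P2 gets 2, best alternative -4; P3 gets 9, best alternative -2. No profitable deviation — NE.
(The remaining 1 profile has a profitable deviation by the same check.)

(R1, X, In); (R2, Y, In); (R3, Y, Out)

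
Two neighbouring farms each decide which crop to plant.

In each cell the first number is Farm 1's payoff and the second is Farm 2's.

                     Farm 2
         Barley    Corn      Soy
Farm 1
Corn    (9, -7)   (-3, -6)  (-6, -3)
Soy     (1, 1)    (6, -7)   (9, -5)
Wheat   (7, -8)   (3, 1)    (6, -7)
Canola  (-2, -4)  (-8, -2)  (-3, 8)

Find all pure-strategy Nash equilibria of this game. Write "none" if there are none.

none

Farm 1 against Barley: payoffs 9, 1, 7, -2 → best response Corn.
Farm 1 against Corn: payoffs -3, 6, 3, -8 → best response Soy.
Farm 1 against Soy: payoffs -6, 9, 6, -3 → best response Soy.
Farm 2 against Corn: payoffs -7, -6, -3 → best response Soy.
Farm 2 against Soy: payoffs 1, -7, -5 → best response Barley.
Farm 2 against Wheat: payoffs -8, 1, -7 → best response Corn.
Farm 2 against Canola: payoffs -4, -2, 8 → best response Soy.
No profile is a mutual best response for all players.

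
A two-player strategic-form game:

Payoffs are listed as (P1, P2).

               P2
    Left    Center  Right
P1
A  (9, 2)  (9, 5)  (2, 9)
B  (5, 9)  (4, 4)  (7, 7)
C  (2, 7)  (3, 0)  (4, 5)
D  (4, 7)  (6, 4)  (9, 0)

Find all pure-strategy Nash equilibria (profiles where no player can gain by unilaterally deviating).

P1 against Left: payoffs 9, 5, 2, 4 → best response A.
P1 against Center: payoffs 9, 4, 3, 6 → best response A.
P1 against Right: payoffs 2, 7, 4, 9 → best response D.
P2 against A: payoffs 2, 5, 9 → best response Right.
P2 against B: payoffs 9, 4, 7 → best response Left.
P2 against C: payoffs 7, 0, 5 → best response Left.
P2 against D: payoffs 7, 4, 0 → best response Left.
No profile is a mutual best response for all players.

none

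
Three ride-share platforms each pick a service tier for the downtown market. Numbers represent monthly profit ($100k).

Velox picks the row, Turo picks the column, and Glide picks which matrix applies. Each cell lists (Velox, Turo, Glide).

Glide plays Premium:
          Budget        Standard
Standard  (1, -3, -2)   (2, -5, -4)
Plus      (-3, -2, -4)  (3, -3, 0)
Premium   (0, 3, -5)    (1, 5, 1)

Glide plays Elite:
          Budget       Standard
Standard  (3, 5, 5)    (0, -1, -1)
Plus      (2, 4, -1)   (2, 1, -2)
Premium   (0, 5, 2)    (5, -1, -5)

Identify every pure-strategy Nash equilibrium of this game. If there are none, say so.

(Standard, Budget, Elite)

(Standard, Budget, Premium): Glide can switch to Elite (-2 → 5). Not NE.
(Standard, Budget, Elite): Velox gets 3, best alternative 2; Turo gets 5, best alternative -1; Glide gets 5, best alternative -2. No profitable deviation — NE.
(Standard, Standard, Premium): Velox can switch to Plus (2 → 3). Not NE.
(Standard, Standard, Elite): Velox can switch to Plus (0 → 2). Not NE.
(Plus, Budget, Premium): Velox can switch to Standard (-3 → 1). Not NE.
(Plus, Budget, Elite): Velox can switch to Standard (2 → 3). Not NE.
(Plus, Standard, Premium): Turo can switch to Budget (-3 → -2). Not NE.
(The remaining 5 profiles each have a profitable deviation by the same check.)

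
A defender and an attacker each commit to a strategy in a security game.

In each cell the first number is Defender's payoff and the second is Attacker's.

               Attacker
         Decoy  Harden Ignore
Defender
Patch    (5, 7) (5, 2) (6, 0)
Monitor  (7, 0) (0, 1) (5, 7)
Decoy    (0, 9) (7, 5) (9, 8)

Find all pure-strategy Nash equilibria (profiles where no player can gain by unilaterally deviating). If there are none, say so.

Defender against Decoy: payoffs 5, 7, 0 → best response Monitor.
Defender against Harden: payoffs 5, 0, 7 → best response Decoy.
Defender against Ignore: payoffs 6, 5, 9 → best response Decoy.
Attacker against Patch: payoffs 7, 2, 0 → best response Decoy.
Attacker against Monitor: payoffs 0, 1, 7 → best response Ignore.
Attacker against Decoy: payoffs 9, 5, 8 → best response Decoy.
No profile is a mutual best response for all players.

There is no pure-strategy Nash equilibrium.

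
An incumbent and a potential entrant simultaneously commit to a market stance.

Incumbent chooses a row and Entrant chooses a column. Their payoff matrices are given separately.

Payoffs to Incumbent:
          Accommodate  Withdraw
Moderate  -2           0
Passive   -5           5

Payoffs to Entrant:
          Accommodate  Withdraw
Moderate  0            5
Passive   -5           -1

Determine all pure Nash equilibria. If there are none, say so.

The unique pure-strategy Nash equilibrium is (Passive, Withdraw).

(Moderate, Accommodate): Entrant can switch to Withdraw (0 → 5). Not NE.
(Moderate, Withdraw): Incumbent can switch to Passive (0 → 5). Not NE.
(Passive, Accommodate): Incumbent can switch to Moderate (-5 → -2). Not NE.
(Passive, Withdraw): Incumbent gets 5, best alternative 0; Entrant gets -1, best alternative -5. No profitable deviation — NE.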